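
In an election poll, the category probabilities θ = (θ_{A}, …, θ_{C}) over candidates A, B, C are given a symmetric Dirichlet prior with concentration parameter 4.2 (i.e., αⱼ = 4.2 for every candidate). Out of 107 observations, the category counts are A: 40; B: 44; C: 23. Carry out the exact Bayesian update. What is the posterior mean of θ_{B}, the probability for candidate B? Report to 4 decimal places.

0.4030

The Dirichlet prior is conjugate to the Multinomial likelihood: each posterior αⱼ = prior αⱼ + observed count nⱼ.
Posterior concentration: (44.2, 48.2, 27.2), total = 119.6.
E[θ_{B}|data] = α_{B}/Σα = 48.2/119.6 = 0.4030.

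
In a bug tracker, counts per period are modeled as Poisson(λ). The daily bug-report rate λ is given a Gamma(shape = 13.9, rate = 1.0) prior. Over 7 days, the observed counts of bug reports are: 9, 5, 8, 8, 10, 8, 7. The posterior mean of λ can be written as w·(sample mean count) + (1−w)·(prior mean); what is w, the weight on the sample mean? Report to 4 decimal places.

0.8750

With a Gamma(shape α, rate β) prior, the Poisson likelihood is conjugate: the posterior is Gamma(α + ΣXᵢ, β + n).
Posterior mean = (α₀+S)/(β₀+n) = [n/(β₀+n)]·(S/n) + [β₀/(β₀+n)]·(α₀/β₀), so only n and β₀ enter the weight.
Weight on data w = n/(β₀+n) = 7/(1.0+7) = 7/8.0 = 0.8750.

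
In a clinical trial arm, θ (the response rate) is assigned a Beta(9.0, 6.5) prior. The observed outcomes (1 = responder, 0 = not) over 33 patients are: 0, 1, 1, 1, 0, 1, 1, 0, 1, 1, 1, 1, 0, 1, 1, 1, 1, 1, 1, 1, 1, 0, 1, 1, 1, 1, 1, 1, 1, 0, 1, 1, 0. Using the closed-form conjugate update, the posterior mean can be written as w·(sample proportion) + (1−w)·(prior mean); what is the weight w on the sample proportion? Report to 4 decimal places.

The Beta prior is conjugate to a Binomial/Bernoulli likelihood; the update adds successes to α and failures to β.
Posterior mean = (α₀+k)/(α₀+β₀+n) = [n/(α₀+β₀+n)]·(k/n) + [(α₀+β₀)/(α₀+β₀+n)]·α₀/(α₀+β₀), so only n and the prior enter the weight.
The weight on the data is w = n/(α₀+β₀+n) = 33/(9.0+6.5+33) = 33/48.5 = 0.6804.

0.6804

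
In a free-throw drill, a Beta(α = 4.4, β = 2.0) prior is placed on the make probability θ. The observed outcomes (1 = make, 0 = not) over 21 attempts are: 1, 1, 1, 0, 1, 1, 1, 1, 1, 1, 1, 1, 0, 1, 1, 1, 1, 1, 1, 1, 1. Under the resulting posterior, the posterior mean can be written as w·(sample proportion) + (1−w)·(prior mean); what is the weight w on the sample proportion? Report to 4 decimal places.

0.7664

The Beta prior is conjugate to a Binomial/Bernoulli likelihood; the update adds successes to α and failures to β.
Posterior mean = (α₀+k)/(α₀+β₀+n) = [n/(α₀+β₀+n)]·(k/n) + [(α₀+β₀)/(α₀+β₀+n)]·α₀/(α₀+β₀), so only n and the prior enter the weight.
The weight on the data is w = n/(α₀+β₀+n) = 21/(4.4+2.0+21) = 21/27.4 = 0.7664.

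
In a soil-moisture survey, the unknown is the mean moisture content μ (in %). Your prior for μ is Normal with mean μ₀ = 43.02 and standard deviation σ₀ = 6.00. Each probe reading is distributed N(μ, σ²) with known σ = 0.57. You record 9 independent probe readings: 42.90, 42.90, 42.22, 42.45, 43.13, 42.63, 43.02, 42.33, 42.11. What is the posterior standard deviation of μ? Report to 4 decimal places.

0.1899

For Normal data with known variance σ², a Normal(μ₀, σ₀²) prior on μ is conjugate. Posterior precision = 1/σ₀² + n/σ²; posterior mean is the precision-weighted average of μ₀ and x̄.
σ₀² = 6.00² = 36, σ² = 0.57² = 0.3249; σ² + n·σ₀² = 0.3249 + 9·36 = 324.3249.
Posterior precision = 1/σ₀² + n/σ² = 1/36 + 9/0.3249 = (σ² + n·σ₀²)/(σ₀²σ²) = 324.3249/(36·0.3249); posterior variance σₙ² = σ₀²σ²/(σ² + n·σ₀²) = 36·0.3249/324.3249 = 0.036064.
Posterior SD = √σₙ² = √(36·0.3249/324.3249) = 0.1899.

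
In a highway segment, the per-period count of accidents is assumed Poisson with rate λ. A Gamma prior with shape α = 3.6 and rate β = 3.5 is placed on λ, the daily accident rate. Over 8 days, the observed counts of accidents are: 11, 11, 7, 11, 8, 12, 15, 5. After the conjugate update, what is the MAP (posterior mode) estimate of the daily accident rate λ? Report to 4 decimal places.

With a Gamma(shape α, rate β) prior, the Poisson likelihood is conjugate: the posterior is Gamma(α + ΣXᵢ, β + n).
Sum of counts S = 80 over n = 8 days.
Posterior: Gamma(α+S, β+n) = Gamma(3.6+80, 3.5+8) = Gamma(83.6, 11.5).
Mode of Gamma(α,β) for α≥1 is (α−1)/β = 82.6/11.5 = 7.1826.

7.1826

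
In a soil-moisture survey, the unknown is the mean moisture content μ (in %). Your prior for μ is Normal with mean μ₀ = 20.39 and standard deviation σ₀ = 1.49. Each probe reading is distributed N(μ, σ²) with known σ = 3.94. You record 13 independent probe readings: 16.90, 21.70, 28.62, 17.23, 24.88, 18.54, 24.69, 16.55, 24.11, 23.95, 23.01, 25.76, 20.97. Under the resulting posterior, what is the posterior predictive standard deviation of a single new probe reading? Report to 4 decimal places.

4.0373

For Normal data with known variance σ², a Normal(μ₀, σ₀²) prior on μ is conjugate. Posterior precision = 1/σ₀² + n/σ²; posterior mean is the precision-weighted average of μ₀ and x̄.
σ₀² = 1.49² = 2.2201, σ² = 3.94² = 15.5236; σ² + n·σ₀² = 15.5236 + 13·2.2201 = 44.3849.
Posterior precision = 1/σ₀² + n/σ² = 1/2.2201 + 13/15.5236 = (σ² + n·σ₀²)/(σ₀²σ²) = 44.3849/(2.2201·15.5236); posterior variance σₙ² = σ₀²σ²/(σ² + n·σ₀²) = 2.2201·15.5236/44.3849 = 0.776479.
Predictive variance for one new observation = σₙ² + σ² = 2.2201·15.5236/44.3849 + 15.5236 = σ²·(σ₀² + 44.3849)/44.3849 = 15.5236·46.605/44.3849 = 16.300079; SD = √(15.5236·46.605/44.3849) = 4.0373.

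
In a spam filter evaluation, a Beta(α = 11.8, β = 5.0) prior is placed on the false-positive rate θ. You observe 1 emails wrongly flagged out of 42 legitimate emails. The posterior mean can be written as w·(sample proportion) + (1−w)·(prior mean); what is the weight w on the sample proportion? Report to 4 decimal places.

0.7143

The Beta prior is conjugate to a Binomial/Bernoulli likelihood; the update adds successes to α and failures to β.
Posterior mean = (α₀+k)/(α₀+β₀+n) = [n/(α₀+β₀+n)]·(k/n) + [(α₀+β₀)/(α₀+β₀+n)]·α₀/(α₀+β₀), so only n and the prior enter the weight.
The weight on the data is w = n/(α₀+β₀+n) = 42/(11.8+5.0+42) = 42/58.8 = 0.7143.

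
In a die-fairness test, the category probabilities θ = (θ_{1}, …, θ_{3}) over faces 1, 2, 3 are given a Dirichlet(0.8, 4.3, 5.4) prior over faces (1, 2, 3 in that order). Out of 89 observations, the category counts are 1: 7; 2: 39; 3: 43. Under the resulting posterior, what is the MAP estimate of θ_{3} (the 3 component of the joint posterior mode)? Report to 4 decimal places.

0.4912

The Dirichlet prior is conjugate to the Multinomial likelihood: each posterior αⱼ = prior αⱼ + observed count nⱼ.
Posterior concentration: (7.8, 43.3, 48.4), total = 99.5.
Joint mode component: (α_{3}−1)/(Σα−K) = 47.4/96.5 = 0.4912.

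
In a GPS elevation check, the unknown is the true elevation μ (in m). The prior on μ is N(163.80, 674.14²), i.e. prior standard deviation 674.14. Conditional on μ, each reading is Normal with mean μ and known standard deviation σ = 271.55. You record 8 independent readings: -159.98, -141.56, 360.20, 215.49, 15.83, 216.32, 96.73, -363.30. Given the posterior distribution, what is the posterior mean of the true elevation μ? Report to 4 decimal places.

32.6267

For Normal data with known variance σ², a Normal(μ₀, σ₀²) prior on μ is conjugate. Posterior precision = 1/σ₀² + n/σ²; posterior mean is the precision-weighted average of μ₀ and x̄.
Σxᵢ = (-159.98) + (-141.56) + 360.20 + 215.49 + 15.83 + 216.32 + 96.73 + (-363.30) = 239.73, so n·x̄ = 239.73.
σ₀² = 674.14² = 454464.7396, σ² = 271.55² = 73739.4025; σ² + n·σ₀² = 73739.4025 + 8·454464.7396 = 3709457.3193.
Posterior mean = (μ₀/σ₀² + n·x̄/σ²)/(1/σ₀² + n/σ²) = (σ²·μ₀ + σ₀²·n·x̄)/(σ² + n·σ₀²) = (73739.4025·163.80 + 454464.7396·239.73)/3709457.3193 = 121027346.153808/3709457.3193 = 32.6267.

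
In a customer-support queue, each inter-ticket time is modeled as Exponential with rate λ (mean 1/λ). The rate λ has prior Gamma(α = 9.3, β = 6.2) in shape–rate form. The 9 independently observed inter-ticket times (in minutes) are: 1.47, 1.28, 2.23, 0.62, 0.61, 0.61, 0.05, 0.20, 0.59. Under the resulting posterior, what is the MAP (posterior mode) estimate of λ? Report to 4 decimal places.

1.2482

With a Gamma(shape α, rate β) prior on the exponential rate λ, the posterior after n observations with total T = Σxᵢ is Gamma(α+n, β+T).
Sum of observations T = 7.66 minutes; n = 9.
Posterior: Gamma(9.3+9, 6.2+7.66) = Gamma(18.3, 13.86).
Mode = (α−1)/β = 1.2482.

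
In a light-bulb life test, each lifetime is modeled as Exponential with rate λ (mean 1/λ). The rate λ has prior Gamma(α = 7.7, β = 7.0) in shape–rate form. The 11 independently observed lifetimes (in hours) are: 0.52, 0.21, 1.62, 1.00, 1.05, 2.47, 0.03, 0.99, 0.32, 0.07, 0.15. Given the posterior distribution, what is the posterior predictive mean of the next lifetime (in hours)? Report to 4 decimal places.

0.8718

With a Gamma(shape α, rate β) prior on the exponential rate λ, the posterior after n observations with total T = Σxᵢ is Gamma(α+n, β+T).
Sum of observations T = 8.43 hours; n = 11.
Posterior: Gamma(7.7+11, 7.0+8.43) = Gamma(18.7, 15.43).
The predictive distribution for the next observation is Lomax; its mean is β/(α−1) = 15.43/17.7 = 0.8718.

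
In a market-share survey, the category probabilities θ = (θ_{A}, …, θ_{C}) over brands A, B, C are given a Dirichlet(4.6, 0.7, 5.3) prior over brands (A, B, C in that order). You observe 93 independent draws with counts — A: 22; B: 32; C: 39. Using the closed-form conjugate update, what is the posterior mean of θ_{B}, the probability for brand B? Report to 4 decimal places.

0.3156

The Dirichlet prior is conjugate to the Multinomial likelihood: each posterior αⱼ = prior αⱼ + observed count nⱼ.
Posterior concentration: (26.6, 32.7, 44.3), total = 103.6.
E[θ_{B}|data] = α_{B}/Σα = 32.7/103.6 = 0.3156.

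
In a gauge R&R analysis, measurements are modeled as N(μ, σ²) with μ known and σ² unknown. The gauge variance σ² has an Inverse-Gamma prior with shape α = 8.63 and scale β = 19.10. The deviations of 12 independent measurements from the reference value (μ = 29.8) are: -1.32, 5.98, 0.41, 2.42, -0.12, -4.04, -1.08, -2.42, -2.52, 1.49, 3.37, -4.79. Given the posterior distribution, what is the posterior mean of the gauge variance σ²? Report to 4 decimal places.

With known mean μ and an Inverse-Gamma(α, β) prior on σ², the Normal likelihood is conjugate: posterior is Inv-Gamma(α + n/2, β + Σ(xᵢ−μ)²/2).
Σ(xᵢ−μ)² = (-1.32)² + (5.98)² + (0.41)² + (2.42)² + (-0.12)² + (-4.04)² + (-1.08)² + (-2.42)² + (-2.52)² + (1.49)² + (3.37)² + (-4.79)² = 109.7576.
Posterior: Inv-Gamma(8.63 + 12/2, 19.10 + 109.7576/2) = Inv-Gamma(14.63, 73.97880).
E[σ²|data] = β/(α−1) = 73.97880/13.63 = 5.4276.

5.4276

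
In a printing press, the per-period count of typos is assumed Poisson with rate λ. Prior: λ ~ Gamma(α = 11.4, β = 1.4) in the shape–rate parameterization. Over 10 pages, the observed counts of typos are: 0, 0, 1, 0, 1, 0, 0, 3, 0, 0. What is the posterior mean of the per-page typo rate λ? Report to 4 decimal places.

1.4386

With a Gamma(shape α, rate β) prior, the Poisson likelihood is conjugate: the posterior is Gamma(α + ΣXᵢ, β + n).
Sum of counts S = 5 over n = 10 pages.
Posterior: Gamma(α+S, β+n) = Gamma(11.4+5, 1.4+10) = Gamma(16.4, 11.4).
Posterior mean = α/β = 16.4/11.4 = 1.4386.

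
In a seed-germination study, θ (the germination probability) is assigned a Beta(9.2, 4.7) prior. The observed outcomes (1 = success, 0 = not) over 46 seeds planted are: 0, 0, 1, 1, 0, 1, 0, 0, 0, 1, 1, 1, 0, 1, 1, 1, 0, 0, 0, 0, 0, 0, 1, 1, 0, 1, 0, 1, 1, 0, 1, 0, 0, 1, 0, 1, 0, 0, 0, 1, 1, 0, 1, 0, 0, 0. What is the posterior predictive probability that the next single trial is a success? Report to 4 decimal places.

The Beta prior is conjugate to a Binomial/Bernoulli likelihood; the update adds successes to α and failures to β.
Posterior: Beta(α+k, β+n−k) = Beta(9.2+20, 4.7+26) = Beta(29.2, 30.7).
For a single future Bernoulli trial, P(success | data) = α/(α+β) = 0.4875.

0.4875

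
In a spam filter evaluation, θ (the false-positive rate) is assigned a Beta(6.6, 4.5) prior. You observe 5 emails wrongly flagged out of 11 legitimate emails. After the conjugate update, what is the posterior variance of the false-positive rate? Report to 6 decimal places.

0.010796

The Beta prior is conjugate to a Binomial/Bernoulli likelihood; the update adds successes to α and failures to β.
Posterior: Beta(α+k, β+n−k) = Beta(6.6+5, 4.5+6) = Beta(11.6, 10.5).
Var = αβ/((α+β)²(α+β+1)) = 11.6·10.5/(22.1²·23.1) = 0.010796.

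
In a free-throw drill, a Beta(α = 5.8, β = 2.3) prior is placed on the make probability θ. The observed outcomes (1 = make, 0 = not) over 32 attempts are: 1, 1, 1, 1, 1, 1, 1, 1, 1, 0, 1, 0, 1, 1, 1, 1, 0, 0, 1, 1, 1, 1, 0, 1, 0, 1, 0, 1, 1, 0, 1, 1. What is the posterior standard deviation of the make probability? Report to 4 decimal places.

0.0681

The Beta prior is conjugate to a Binomial/Bernoulli likelihood; the update adds successes to α and failures to β.
Posterior: Beta(α+k, β+n−k) = Beta(5.8+24, 2.3+8) = Beta(29.8, 10.3).
Var = αβ/((α+β)²(α+β+1)) = 29.8·10.3/(40.1²·41.1) = 0.00464433; SD = √0.00464433 = 0.0681.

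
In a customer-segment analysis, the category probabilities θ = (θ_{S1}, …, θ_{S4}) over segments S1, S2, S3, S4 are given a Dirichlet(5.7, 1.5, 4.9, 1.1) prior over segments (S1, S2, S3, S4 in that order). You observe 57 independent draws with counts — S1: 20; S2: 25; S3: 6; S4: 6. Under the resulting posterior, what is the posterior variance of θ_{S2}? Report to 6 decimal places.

The Dirichlet prior is conjugate to the Multinomial likelihood: each posterior αⱼ = prior αⱼ + observed count nⱼ.
Posterior concentration: (25.7, 26.5, 10.9, 7.1), total = 70.2.
Var[θ_j] = α_j(Σα−α_j)/((Σα)²(Σα+1)) = 26.5·43.7/(70.2²·71.2) = 0.003300.

0.003300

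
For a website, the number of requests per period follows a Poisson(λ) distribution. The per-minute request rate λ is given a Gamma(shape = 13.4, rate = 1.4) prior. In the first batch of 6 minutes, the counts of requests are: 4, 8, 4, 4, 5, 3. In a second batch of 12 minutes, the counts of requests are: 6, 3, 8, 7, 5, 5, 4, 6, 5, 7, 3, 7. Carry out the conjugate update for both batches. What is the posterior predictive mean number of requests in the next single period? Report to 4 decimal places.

5.5361

With a Gamma(shape α, rate β) prior, the Poisson likelihood is conjugate: the posterior is Gamma(α + ΣXᵢ, β + n).
Batch 1: sum of counts S = 28 over n = 6 minutes.
After batch 1: Gamma(α+S, β+n) = Gamma(13.4+28, 1.4+6) = Gamma(41.4, 7.4).
Batch 2: sum of counts S = 66 over n = 12 minutes.
After batch 2: Gamma(α+S, β+n) = Gamma(41.4+66, 7.4+12) = Gamma(107.4, 19.4).
The predictive distribution for one future period is NegBinom with mean α/β = 5.5361.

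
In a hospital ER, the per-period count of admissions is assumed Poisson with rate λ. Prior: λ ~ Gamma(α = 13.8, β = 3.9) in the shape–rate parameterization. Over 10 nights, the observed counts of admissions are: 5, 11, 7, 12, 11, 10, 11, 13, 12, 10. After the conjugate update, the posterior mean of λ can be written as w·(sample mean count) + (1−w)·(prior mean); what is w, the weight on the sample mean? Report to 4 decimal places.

With a Gamma(shape α, rate β) prior, the Poisson likelihood is conjugate: the posterior is Gamma(α + ΣXᵢ, β + n).
Posterior mean = (α₀+S)/(β₀+n) = [n/(β₀+n)]·(S/n) + [β₀/(β₀+n)]·(α₀/β₀), so only n and β₀ enter the weight.
Weight on data w = n/(β₀+n) = 10/(3.9+10) = 10/13.9 = 0.7194.

0.7194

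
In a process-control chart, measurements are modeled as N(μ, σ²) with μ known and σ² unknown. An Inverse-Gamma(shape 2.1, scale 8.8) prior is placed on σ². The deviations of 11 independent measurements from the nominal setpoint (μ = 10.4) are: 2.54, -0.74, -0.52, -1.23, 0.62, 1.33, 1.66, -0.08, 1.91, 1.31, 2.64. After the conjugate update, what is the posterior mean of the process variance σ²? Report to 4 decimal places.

3.3054

With known mean μ and an Inverse-Gamma(α, β) prior on σ², the Normal likelihood is conjugate: posterior is Inv-Gamma(α + n/2, β + Σ(xᵢ−μ)²/2).
Σ(xᵢ−μ)² = (2.54)² + (-0.74)² + (-0.52)² + (-1.23)² + (0.62)² + (1.33)² + (1.66)² + (-0.08)² + (1.91)² + (1.31)² + (2.64)² = 26.0316.
Posterior: Inv-Gamma(2.1 + 11/2, 8.8 + 26.0316/2) = Inv-Gamma(7.60, 21.81580).
E[σ²|data] = β/(α−1) = 21.81580/6.60 = 3.3054.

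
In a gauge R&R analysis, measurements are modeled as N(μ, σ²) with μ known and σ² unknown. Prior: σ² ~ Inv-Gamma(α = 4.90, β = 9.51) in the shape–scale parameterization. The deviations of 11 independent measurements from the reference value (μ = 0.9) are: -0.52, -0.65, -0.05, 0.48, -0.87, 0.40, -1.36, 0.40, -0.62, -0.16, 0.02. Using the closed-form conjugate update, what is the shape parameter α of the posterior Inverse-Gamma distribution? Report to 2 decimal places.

10.40

With known mean μ and an Inverse-Gamma(α, β) prior on σ², the Normal likelihood is conjugate: posterior is Inv-Gamma(α + n/2, β + Σ(xᵢ−μ)²/2).
Σ(xᵢ−μ)² = (-0.52)² + (-0.65)² + (-0.05)² + (0.48)² + (-0.87)² + (0.40)² + (-1.36)² + (0.40)² + (-0.62)² + (-0.16)² + (0.02)² = 4.2627.
Posterior: Inv-Gamma(4.90 + 11/2, 9.51 + 4.2627/2) = Inv-Gamma(10.40, 11.64135).
Posterior α = 10.40.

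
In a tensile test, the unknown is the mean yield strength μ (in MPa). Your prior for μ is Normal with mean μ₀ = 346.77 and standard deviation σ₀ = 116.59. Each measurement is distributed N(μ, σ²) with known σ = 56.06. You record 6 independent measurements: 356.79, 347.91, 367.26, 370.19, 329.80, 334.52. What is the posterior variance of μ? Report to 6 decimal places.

For Normal data with known variance σ², a Normal(μ₀, σ₀²) prior on μ is conjugate. Posterior precision = 1/σ₀² + n/σ²; posterior mean is the precision-weighted average of μ₀ and x̄.
σ₀² = 116.59² = 13593.2281, σ² = 56.06² = 3142.7236; σ² + n·σ₀² = 3142.7236 + 6·13593.2281 = 84702.0922.
Posterior precision = 1/σ₀² + n/σ² = 1/13593.2281 + 6/3142.7236 = (σ² + n·σ₀²)/(σ₀²σ²) = 84702.0922/(13593.2281·3142.7236); posterior variance σₙ² = σ₀²σ²/(σ² + n·σ₀²) = 13593.2281·3142.7236/84702.0922 = 504.353052.

504.353052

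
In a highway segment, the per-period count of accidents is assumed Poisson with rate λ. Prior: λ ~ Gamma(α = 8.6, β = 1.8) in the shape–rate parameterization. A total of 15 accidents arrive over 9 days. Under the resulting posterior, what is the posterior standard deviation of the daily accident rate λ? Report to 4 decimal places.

0.4498

With a Gamma(shape α, rate β) prior, the Poisson likelihood is conjugate: the posterior is Gamma(α + ΣXᵢ, β + n).
Posterior: Gamma(α+S, β+n) = Gamma(8.6+15, 1.8+9) = Gamma(23.6, 10.8).
SD = √α/β = √23.6/10.8 = 0.4498.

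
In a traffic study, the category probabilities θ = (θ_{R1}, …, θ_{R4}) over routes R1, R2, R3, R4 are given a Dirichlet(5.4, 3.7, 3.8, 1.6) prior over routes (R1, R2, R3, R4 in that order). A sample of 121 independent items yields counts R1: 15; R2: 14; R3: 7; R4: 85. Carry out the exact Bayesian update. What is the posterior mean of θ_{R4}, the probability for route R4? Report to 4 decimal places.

0.6391

The Dirichlet prior is conjugate to the Multinomial likelihood: each posterior αⱼ = prior αⱼ + observed count nⱼ.
Posterior concentration: (20.4, 17.7, 10.8, 86.6), total = 135.5.
E[θ_{R4}|data] = α_{R4}/Σα = 86.6/135.5 = 0.6391.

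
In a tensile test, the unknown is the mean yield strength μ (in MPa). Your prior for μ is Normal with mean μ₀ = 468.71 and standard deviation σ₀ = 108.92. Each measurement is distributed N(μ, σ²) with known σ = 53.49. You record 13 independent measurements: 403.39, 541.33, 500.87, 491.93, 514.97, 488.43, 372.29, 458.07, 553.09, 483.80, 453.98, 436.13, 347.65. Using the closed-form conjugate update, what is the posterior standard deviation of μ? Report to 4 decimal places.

For Normal data with known variance σ², a Normal(μ₀, σ₀²) prior on μ is conjugate. Posterior precision = 1/σ₀² + n/σ²; posterior mean is the precision-weighted average of μ₀ and x̄.
σ₀² = 108.92² = 11863.5664, σ² = 53.49² = 2861.1801; σ² + n·σ₀² = 2861.1801 + 13·11863.5664 = 157087.5433.
Posterior precision = 1/σ₀² + n/σ² = 1/11863.5664 + 13/2861.1801 = (σ² + n·σ₀²)/(σ₀²σ²) = 157087.5433/(11863.5664·2861.1801); posterior variance σₙ² = σ₀²σ²/(σ² + n·σ₀²) = 11863.5664·2861.1801/157087.5433 = 216.082061.
Posterior SD = √σₙ² = √(11863.5664·2861.1801/157087.5433) = 14.6997.

14.6997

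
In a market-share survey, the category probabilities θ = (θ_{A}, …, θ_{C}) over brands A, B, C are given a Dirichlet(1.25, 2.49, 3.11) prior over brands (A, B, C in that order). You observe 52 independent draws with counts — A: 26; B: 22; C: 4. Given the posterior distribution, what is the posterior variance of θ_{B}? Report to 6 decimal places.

0.004060

The Dirichlet prior is conjugate to the Multinomial likelihood: each posterior αⱼ = prior αⱼ + observed count nⱼ.
Posterior concentration: (27.25, 24.49, 7.11), total = 58.85.
Var[θ_j] = α_j(Σα−α_j)/((Σα)²(Σα+1)) = 24.49·34.36/(58.85²·59.85) = 0.004060.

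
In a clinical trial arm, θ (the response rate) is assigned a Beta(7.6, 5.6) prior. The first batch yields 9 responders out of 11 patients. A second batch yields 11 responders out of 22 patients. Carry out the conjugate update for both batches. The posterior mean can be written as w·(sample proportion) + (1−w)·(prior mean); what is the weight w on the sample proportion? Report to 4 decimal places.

The Beta prior is conjugate to a Binomial/Bernoulli likelihood; the update adds successes to α and failures to β.
Total number of patients: n = 11 + 22 = 33.
Posterior mean = (α₀+k)/(α₀+β₀+n) = [n/(α₀+β₀+n)]·(k/n) + [(α₀+β₀)/(α₀+β₀+n)]·α₀/(α₀+β₀), so only n and the prior enter the weight.
The weight on the data is w = n/(α₀+β₀+n) = 33/(7.6+5.6+33) = 33/46.2 = 0.7143.

0.7143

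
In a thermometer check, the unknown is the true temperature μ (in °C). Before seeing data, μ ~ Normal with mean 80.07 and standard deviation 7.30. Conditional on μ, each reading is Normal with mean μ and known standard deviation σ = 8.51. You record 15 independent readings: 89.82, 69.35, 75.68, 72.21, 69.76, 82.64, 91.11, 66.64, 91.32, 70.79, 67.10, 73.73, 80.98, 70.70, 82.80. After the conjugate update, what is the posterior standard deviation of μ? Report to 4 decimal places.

2.1040

For Normal data with known variance σ², a Normal(μ₀, σ₀²) prior on μ is conjugate. Posterior precision = 1/σ₀² + n/σ²; posterior mean is the precision-weighted average of μ₀ and x̄.
σ₀² = 7.30² = 53.29, σ² = 8.51² = 72.4201; σ² + n·σ₀² = 72.4201 + 15·53.29 = 871.7701.
Posterior precision = 1/σ₀² + n/σ² = 1/53.29 + 15/72.4201 = (σ² + n·σ₀²)/(σ₀²σ²) = 871.7701/(53.29·72.4201); posterior variance σₙ² = σ₀²σ²/(σ² + n·σ₀²) = 53.29·72.4201/871.7701 = 4.426932.
Posterior SD = √σₙ² = √(53.29·72.4201/871.7701) = 2.1040.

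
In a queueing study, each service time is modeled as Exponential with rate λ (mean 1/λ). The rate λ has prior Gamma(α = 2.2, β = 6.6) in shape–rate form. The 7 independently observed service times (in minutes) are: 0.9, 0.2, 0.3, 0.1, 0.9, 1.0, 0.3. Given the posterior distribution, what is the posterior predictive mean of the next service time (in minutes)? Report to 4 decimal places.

1.2561

With a Gamma(shape α, rate β) prior on the exponential rate λ, the posterior after n observations with total T = Σxᵢ is Gamma(α+n, β+T).
Sum of observations T = 3.7 minutes; n = 7.
Posterior: Gamma(2.2+7, 6.6+3.7) = Gamma(9.2, 10.3).
The predictive distribution for the next observation is Lomax; its mean is β/(α−1) = 10.3/8.2 = 1.2561.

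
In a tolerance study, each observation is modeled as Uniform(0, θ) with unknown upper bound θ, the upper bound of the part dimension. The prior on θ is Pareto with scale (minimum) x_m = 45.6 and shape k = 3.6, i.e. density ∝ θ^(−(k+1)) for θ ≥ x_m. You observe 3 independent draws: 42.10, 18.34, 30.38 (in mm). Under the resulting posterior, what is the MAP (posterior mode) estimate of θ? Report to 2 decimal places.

45.60

A Pareto(scale x_m, shape k) prior on the upper bound θ of Uniform(0, θ) is conjugate: posterior is Pareto(max(x_m, max xᵢ), k + n).
Sample maximum = 42.10; prior scale x_m = 45.6 → posterior scale = max = 45.60.
Posterior shape = 3.6 + 3 = 6.6.
The Pareto density is decreasing on [x_m, ∞), so the mode is x_m = 45.60.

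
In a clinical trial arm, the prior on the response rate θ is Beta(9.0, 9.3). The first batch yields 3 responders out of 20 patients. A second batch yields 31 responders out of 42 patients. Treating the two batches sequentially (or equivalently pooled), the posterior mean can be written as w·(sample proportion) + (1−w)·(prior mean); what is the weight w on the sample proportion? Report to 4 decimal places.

0.7721

The Beta prior is conjugate to a Binomial/Bernoulli likelihood; the update adds successes to α and failures to β.
Total number of patients: n = 20 + 42 = 62.
Posterior mean = (α₀+k)/(α₀+β₀+n) = [n/(α₀+β₀+n)]·(k/n) + [(α₀+β₀)/(α₀+β₀+n)]·α₀/(α₀+β₀), so only n and the prior enter the weight.
The weight on the data is w = n/(α₀+β₀+n) = 62/(9.0+9.3+62) = 62/80.3 = 0.7721.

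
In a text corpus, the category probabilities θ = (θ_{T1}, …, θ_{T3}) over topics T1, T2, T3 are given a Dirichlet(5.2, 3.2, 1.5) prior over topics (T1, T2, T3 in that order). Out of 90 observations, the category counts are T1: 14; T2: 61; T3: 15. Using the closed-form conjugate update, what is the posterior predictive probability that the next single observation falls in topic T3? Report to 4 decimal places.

The Dirichlet prior is conjugate to the Multinomial likelihood: each posterior αⱼ = prior αⱼ + observed count nⱼ.
Posterior concentration: (19.2, 64.2, 16.5), total = 99.9.
P(next = T3 | data) = α_{T3}/Σα = 0.1652.

0.1652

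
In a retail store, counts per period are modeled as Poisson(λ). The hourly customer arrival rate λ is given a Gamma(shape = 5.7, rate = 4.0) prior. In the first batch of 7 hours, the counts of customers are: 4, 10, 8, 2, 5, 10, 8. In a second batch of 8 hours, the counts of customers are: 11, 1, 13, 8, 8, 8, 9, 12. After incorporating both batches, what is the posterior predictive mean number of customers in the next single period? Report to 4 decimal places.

With a Gamma(shape α, rate β) prior, the Poisson likelihood is conjugate: the posterior is Gamma(α + ΣXᵢ, β + n).
Batch 1: sum of counts S = 47 over n = 7 hours.
After batch 1: Gamma(α+S, β+n) = Gamma(5.7+47, 4.0+7) = Gamma(52.7, 11.0).
Batch 2: sum of counts S = 70 over n = 8 hours.
After batch 2: Gamma(α+S, β+n) = Gamma(52.7+70, 11.0+8) = Gamma(122.7, 19.0).
The predictive distribution for one future period is NegBinom with mean α/β = 6.4579.

6.4579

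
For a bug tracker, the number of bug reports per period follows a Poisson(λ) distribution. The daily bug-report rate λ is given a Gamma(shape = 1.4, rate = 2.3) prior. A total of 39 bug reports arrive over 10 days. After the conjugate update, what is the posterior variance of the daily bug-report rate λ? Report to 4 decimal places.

With a Gamma(shape α, rate β) prior, the Poisson likelihood is conjugate: the posterior is Gamma(α + ΣXᵢ, β + n).
Posterior: Gamma(α+S, β+n) = Gamma(1.4+39, 2.3+10) = Gamma(40.4, 12.3).
Var = α/β² = 40.4/12.3² = 0.2670.

0.2670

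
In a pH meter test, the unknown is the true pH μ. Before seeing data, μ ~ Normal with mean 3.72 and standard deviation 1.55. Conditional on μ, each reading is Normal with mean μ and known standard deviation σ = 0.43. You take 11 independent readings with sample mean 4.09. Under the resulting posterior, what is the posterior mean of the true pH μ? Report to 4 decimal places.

For Normal data with known variance σ², a Normal(μ₀, σ₀²) prior on μ is conjugate. Posterior precision = 1/σ₀² + n/σ²; posterior mean is the precision-weighted average of μ₀ and x̄.
n·x̄ = 11·4.09 = 44.99.
σ₀² = 1.55² = 2.4025, σ² = 0.43² = 0.1849; σ² + n·σ₀² = 0.1849 + 11·2.4025 = 26.6124.
Posterior mean = (μ₀/σ₀² + n·x̄/σ²)/(1/σ₀² + n/σ²) = (σ²·μ₀ + σ₀²·n·x̄)/(σ² + n·σ₀²) = (0.1849·3.72 + 2.4025·44.99)/26.6124 = 108.776303/26.6124 = 4.0874.

4.0874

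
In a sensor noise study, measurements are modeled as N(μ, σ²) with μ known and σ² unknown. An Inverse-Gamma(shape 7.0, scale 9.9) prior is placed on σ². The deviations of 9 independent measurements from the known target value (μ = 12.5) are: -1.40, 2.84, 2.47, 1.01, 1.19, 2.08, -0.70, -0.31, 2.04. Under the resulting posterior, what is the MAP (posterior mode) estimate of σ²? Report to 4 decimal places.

1.8975

With known mean μ and an Inverse-Gamma(α, β) prior on σ², the Normal likelihood is conjugate: posterior is Inv-Gamma(α + n/2, β + Σ(xᵢ−μ)²/2).
Σ(xᵢ−μ)² = (-1.40)² + (2.84)² + (2.47)² + (1.01)² + (1.19)² + (2.08)² + (-0.70)² + (-0.31)² + (2.04)² = 27.6368.
Posterior: Inv-Gamma(7.0 + 9/2, 9.9 + 27.6368/2) = Inv-Gamma(11.50, 23.71840).
Mode = β/(α+1) = 23.71840/12.50 = 1.8975.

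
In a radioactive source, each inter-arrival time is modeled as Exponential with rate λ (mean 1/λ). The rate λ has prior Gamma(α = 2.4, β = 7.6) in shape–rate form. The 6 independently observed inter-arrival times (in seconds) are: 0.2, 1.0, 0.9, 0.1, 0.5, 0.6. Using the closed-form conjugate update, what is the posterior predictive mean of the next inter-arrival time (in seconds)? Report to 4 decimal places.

With a Gamma(shape α, rate β) prior on the exponential rate λ, the posterior after n observations with total T = Σxᵢ is Gamma(α+n, β+T).
Sum of observations T = 3.3 seconds; n = 6.
Posterior: Gamma(2.4+6, 7.6+3.3) = Gamma(8.4, 10.9).
The predictive distribution for the next observation is Lomax; its mean is β/(α−1) = 10.9/7.4 = 1.4730.

1.4730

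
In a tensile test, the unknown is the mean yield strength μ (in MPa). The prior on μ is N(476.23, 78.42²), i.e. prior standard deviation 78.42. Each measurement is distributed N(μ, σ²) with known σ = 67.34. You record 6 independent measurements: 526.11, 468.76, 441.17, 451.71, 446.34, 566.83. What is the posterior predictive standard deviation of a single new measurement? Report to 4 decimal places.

72.1647

For Normal data with known variance σ², a Normal(μ₀, σ₀²) prior on μ is conjugate. Posterior precision = 1/σ₀² + n/σ²; posterior mean is the precision-weighted average of μ₀ and x̄.
σ₀² = 78.42² = 6149.6964, σ² = 67.34² = 4534.6756; σ² + n·σ₀² = 4534.6756 + 6·6149.6964 = 41432.854.
Posterior precision = 1/σ₀² + n/σ² = 1/6149.6964 + 6/4534.6756 = (σ² + n·σ₀²)/(σ₀²σ²) = 41432.854/(6149.6964·4534.6756); posterior variance σₙ² = σ₀²σ²/(σ² + n·σ₀²) = 6149.6964·4534.6756/41432.854 = 673.061967.
Predictive variance for one new observation = σₙ² + σ² = 6149.6964·4534.6756/41432.854 + 4534.6756 = σ²·(σ₀² + 41432.854)/41432.854 = 4534.6756·47582.5504/41432.854 = 5207.737567; SD = √(4534.6756·47582.5504/41432.854) = 72.1647.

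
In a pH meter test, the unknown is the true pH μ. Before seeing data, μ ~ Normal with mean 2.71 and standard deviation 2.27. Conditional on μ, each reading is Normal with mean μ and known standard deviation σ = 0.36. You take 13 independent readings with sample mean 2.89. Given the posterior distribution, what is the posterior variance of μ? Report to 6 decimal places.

For Normal data with known variance σ², a Normal(μ₀, σ₀²) prior on μ is conjugate. Posterior precision = 1/σ₀² + n/σ²; posterior mean is the precision-weighted average of μ₀ and x̄.
σ₀² = 2.27² = 5.1529, σ² = 0.36² = 0.1296; σ² + n·σ₀² = 0.1296 + 13·5.1529 = 67.1173.
Posterior precision = 1/σ₀² + n/σ² = 1/5.1529 + 13/0.1296 = (σ² + n·σ₀²)/(σ₀²σ²) = 67.1173/(5.1529·0.1296); posterior variance σₙ² = σ₀²σ²/(σ² + n·σ₀²) = 5.1529·0.1296/67.1173 = 0.009950.

0.009950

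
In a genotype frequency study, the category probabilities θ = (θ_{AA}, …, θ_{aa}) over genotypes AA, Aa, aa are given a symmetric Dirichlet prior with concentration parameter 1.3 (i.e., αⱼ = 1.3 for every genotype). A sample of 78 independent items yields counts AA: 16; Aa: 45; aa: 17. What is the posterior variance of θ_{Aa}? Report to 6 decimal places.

The Dirichlet prior is conjugate to the Multinomial likelihood: each posterior αⱼ = prior αⱼ + observed count nⱼ.
Posterior concentration: (17.3, 46.3, 18.3), total = 81.9.
Var[θ_j] = α_j(Σα−α_j)/((Σα)²(Σα+1)) = 46.3·35.6/(81.9²·82.9) = 0.002964.

0.002964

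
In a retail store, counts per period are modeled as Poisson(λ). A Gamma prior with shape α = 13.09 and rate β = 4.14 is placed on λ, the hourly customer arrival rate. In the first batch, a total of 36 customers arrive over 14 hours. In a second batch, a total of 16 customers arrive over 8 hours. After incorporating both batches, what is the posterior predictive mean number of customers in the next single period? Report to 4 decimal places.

2.4901

With a Gamma(shape α, rate β) prior, the Poisson likelihood is conjugate: the posterior is Gamma(α + ΣXᵢ, β + n).
After batch 1: Gamma(α+S, β+n) = Gamma(13.09+36, 4.14+14) = Gamma(49.09, 18.14).
After batch 2: Gamma(α+S, β+n) = Gamma(49.09+16, 18.14+8) = Gamma(65.09, 26.14).
The predictive distribution for one future period is NegBinom with mean α/β = 2.4901.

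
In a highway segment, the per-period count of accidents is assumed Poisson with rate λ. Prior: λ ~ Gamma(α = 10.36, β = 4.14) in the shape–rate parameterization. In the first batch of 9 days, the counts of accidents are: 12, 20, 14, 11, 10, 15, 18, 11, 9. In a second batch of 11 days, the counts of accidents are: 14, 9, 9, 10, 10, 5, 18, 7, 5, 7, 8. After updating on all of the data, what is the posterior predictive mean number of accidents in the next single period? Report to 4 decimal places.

9.6255

With a Gamma(shape α, rate β) prior, the Poisson likelihood is conjugate: the posterior is Gamma(α + ΣXᵢ, β + n).
Batch 1: sum of counts S = 120 over n = 9 days.
After batch 1: Gamma(α+S, β+n) = Gamma(10.36+120, 4.14+9) = Gamma(130.36, 13.14).
Batch 2: sum of counts S = 102 over n = 11 days.
After batch 2: Gamma(α+S, β+n) = Gamma(130.36+102, 13.14+11) = Gamma(232.36, 24.14).
The predictive distribution for one future period is NegBinom with mean α/β = 9.6255.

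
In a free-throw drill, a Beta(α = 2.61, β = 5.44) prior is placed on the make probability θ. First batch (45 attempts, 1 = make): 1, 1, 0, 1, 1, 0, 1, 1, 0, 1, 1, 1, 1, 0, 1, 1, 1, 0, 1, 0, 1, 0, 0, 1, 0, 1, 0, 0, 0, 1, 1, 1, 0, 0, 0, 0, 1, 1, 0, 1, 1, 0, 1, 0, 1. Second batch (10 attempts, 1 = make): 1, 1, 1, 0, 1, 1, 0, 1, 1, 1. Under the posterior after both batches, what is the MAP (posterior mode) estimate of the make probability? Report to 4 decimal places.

0.5833

The Beta prior is conjugate to a Binomial/Bernoulli likelihood; the update adds successes to α and failures to β.
After batch 1: Beta(2.61+26, 5.44+19) = Beta(28.61, 24.44).
After batch 2: Beta(28.61+8, 24.44+2) = Beta(36.61, 26.44).
Mode of Beta(a,b) for a,b>1 is (a−1)/(a+b−2) = 35.61/61.05 = 0.5833.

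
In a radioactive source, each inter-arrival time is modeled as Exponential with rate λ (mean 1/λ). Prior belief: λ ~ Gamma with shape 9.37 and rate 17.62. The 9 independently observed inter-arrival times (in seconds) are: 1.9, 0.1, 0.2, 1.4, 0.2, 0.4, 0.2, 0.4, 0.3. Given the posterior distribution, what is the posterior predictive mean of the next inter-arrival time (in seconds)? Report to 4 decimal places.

1.3080

With a Gamma(shape α, rate β) prior on the exponential rate λ, the posterior after n observations with total T = Σxᵢ is Gamma(α+n, β+T).
Sum of observations T = 5.1 seconds; n = 9.
Posterior: Gamma(9.37+9, 17.62+5.1) = Gamma(18.37, 22.72).
The predictive distribution for the next observation is Lomax; its mean is β/(α−1) = 22.72/17.37 = 1.3080.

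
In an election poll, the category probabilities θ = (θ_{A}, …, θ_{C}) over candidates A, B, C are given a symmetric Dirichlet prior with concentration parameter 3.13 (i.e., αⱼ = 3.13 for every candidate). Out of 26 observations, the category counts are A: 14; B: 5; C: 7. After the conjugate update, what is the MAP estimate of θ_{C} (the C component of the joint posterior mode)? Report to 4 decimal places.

The Dirichlet prior is conjugate to the Multinomial likelihood: each posterior αⱼ = prior αⱼ + observed count nⱼ.
Posterior concentration: (17.13, 8.13, 10.13), total = 35.39.
Joint mode component: (α_{C}−1)/(Σα−K) = 9.13/32.39 = 0.2819.

0.2819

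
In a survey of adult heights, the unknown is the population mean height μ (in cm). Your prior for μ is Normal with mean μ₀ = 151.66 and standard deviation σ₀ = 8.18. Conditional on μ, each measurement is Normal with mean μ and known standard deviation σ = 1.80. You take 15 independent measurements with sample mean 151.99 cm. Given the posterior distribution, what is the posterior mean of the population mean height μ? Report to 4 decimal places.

151.9889

For Normal data with known variance σ², a Normal(μ₀, σ₀²) prior on μ is conjugate. Posterior precision = 1/σ₀² + n/σ²; posterior mean is the precision-weighted average of μ₀ and x̄.
n·x̄ = 15·151.99 = 2279.85.
σ₀² = 8.18² = 66.9124, σ² = 1.80² = 3.24; σ² + n·σ₀² = 3.24 + 15·66.9124 = 1006.926.
Posterior mean = (μ₀/σ₀² + n·x̄/σ²)/(1/σ₀² + n/σ²) = (σ²·μ₀ + σ₀²·n·x̄)/(σ² + n·σ₀²) = (3.24·151.66 + 66.9124·2279.85)/1006.926 = 153041.61354/1006.926 = 151.9889.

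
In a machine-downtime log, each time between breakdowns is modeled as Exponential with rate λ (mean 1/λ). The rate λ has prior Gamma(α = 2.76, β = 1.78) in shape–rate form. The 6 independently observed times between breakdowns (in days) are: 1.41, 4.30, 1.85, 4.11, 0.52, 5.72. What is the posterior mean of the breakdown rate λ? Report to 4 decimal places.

With a Gamma(shape α, rate β) prior on the exponential rate λ, the posterior after n observations with total T = Σxᵢ is Gamma(α+n, β+T).
Sum of observations T = 17.91 days; n = 6.
Posterior: Gamma(2.76+6, 1.78+17.91) = Gamma(8.76, 19.69).
Posterior mean of λ = α/β = 8.76/19.69 = 0.4449.

0.4449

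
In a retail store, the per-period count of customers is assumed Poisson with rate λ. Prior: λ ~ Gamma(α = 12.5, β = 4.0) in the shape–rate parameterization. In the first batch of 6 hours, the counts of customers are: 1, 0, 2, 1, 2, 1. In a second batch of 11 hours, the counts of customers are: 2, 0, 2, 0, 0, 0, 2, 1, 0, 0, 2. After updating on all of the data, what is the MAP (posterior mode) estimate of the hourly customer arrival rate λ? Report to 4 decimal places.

With a Gamma(shape α, rate β) prior, the Poisson likelihood is conjugate: the posterior is Gamma(α + ΣXᵢ, β + n).
Batch 1: sum of counts S = 7 over n = 6 hours.
After batch 1: Gamma(α+S, β+n) = Gamma(12.5+7, 4.0+6) = Gamma(19.5, 10.0).
Batch 2: sum of counts S = 9 over n = 11 hours.
After batch 2: Gamma(α+S, β+n) = Gamma(19.5+9, 10.0+11) = Gamma(28.5, 21.0).
Mode of Gamma(α,β) for α≥1 is (α−1)/β = 27.5/21.0 = 1.3095.

1.3095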